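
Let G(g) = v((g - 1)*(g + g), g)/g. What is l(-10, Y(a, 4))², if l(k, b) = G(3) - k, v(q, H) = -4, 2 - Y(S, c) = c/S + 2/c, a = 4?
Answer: 676/9 ≈ 75.111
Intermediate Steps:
Y(S, c) = 2 - 2/c - c/S (Y(S, c) = 2 - (c/S + 2/c) = 2 - (2/c + c/S) = 2 + (-2/c - c/S) = 2 - 2/c - c/S)
G(g) = -4/g
l(k, b) = -4/3 - k
l(-10, Y(a, 4))² = (-4/3 - 1*(-10))² = (-4/3 + 10)² = (26/3)² = 676/9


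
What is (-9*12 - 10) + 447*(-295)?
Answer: -131983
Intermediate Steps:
(-9*12 - 10) + 447*(-295) = (-108 - 10) - 131865 = -118 - 131865 = -131983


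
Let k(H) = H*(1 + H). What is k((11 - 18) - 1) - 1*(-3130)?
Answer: 3186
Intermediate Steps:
k((11 - 18) - 1) - 1*(-3130) = ((11 - 18) - 1)*(1 + ((11 - 18) - 1)) - 1*(-3130) = (-7 - 1)*(1 + (-7 - 1)) + 3130 = -8*(1 - 8) + 3130 = -8*(-7) + 3130 = 56 + 3130 = 3186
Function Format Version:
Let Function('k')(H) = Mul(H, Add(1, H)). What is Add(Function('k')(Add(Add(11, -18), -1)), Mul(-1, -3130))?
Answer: 3186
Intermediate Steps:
Add(Function('k')(Add(Add(11, -18), -1)), Mul(-1, -3130)) = Add(Mul(Add(Add(11, -18), -1), Add(1, Add(Add(11, -18), -1))), Mul(-1, -3130)) = Add(Mul(Add(-7, -1), Add(1, Add(-7, -1))), 3130) = Add(Mul(-8, Add(1, -8)), 3130) = Add(Mul(-8, -7), 3130) = Add(56, 3130) = 3186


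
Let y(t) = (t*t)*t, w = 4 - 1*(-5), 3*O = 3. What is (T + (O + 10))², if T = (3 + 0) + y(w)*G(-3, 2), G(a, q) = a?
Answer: 4721929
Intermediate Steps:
O = 1 (O = (⅓)*3 = 1)
w = 9 (w = 4 + 5 = 9)
y(t) = t³ (y(t) = t²*t = t³)
T = -2184 (T = (3 + 0) + 9³*(-3) = 3 + 729*(-3) = 3 - 2187 = -2184)
(T + (O + 10))² = (-2184 + (1 + 10))² = (-2184 + 11)² = (-2173)² = 4721929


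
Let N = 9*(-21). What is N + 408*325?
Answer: 132411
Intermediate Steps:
N = -189
N + 408*325 = -189 + 408*325 = -189 + 132600 = 132411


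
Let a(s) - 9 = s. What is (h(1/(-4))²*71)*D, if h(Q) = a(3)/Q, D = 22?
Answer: 3598848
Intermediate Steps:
a(s) = 9 + s
h(Q) = 12/Q (h(Q) = (9 + 3)/Q = 12/Q)
(h(1/(-4))²*71)*D = ((12/(1/(-4)))²*71)*22 = ((12/(-¼))²*71)*22 = ((12*(-4))²*71)*22 = ((-48)²*71)*22 = (2304*71)*22 = 163584*22 = 3598848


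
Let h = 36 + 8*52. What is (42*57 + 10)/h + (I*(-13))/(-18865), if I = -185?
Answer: 2213220/426349 ≈ 5.1911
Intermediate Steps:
h = 452 (h = 36 + 416 = 452)
(42*57 + 10)/h + (I*(-13))/(-18865) = (42*57 + 10)/452 - 185*(-13)/(-18865) = (2394 + 10)*(1/452) + 2405*(-1/18865) = 2404*(1/452) - 481/3773 = 601/113 - 481/3773 = 2213220/426349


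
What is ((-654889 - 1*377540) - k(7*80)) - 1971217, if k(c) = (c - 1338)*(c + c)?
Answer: -2132286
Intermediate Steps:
k(c) = 2*c*(-1338 + c) (k(c) = (-1338 + c)*(2*c) = 2*c*(-1338 + c))
((-654889 - 1*377540) - k(7*80)) - 1971217 = ((-654889 - 1*377540) - 2*7*80*(-1338 + 7*80)) - 1971217 = ((-654889 - 377540) - 2*560*(-1338 + 560)) - 1971217 = (-1032429 - 2*560*(-778)) - 1971217 = (-1032429 - 1*(-871360)) - 1971217 = (-1032429 + 871360) - 1971217 = -161069 - 1971217 = -2132286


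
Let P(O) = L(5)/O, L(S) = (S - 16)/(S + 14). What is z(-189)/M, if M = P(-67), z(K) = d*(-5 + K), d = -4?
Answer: 987848/11 ≈ 89804.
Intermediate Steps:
L(S) = (-16 + S)/(14 + S)
P(O) = -11/(19*O) (P(O) = ((-16 + 5)/(14 + 5))/O = (-11/19)/O = ((1/19)*(-11))/O = -11/(19*O))
z(K) = 20 - 4*K (z(K) = -4*(-5 + K) = 20 - 4*K)
M = 11/1273 (M = -11/19/(-67) = -11/19*(-1/67) = 11/1273 ≈ 0.0086410)
z(-189)/M = (20 - 4*(-189))/(11/1273) = (20 + 756)*(1273/11) = 776*(1273/11) = 987848/11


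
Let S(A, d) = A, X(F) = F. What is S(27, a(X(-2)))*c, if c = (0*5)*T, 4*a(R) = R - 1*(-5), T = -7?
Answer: 0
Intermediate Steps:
a(R) = 5/4 + R/4 (a(R) = (R - 1*(-5))/4 = (R + 5)/4 = (5 + R)/4 = 5/4 + R/4)
c = 0 (c = (0*5)*(-7) = 0*(-7) = 0)
S(27, a(X(-2)))*c = 27*0 = 0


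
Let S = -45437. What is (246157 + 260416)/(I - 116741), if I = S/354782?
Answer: -179722982086/41417650899 ≈ -4.3393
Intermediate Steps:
I = -45437/354782 ≈ -0.12807
(246157 + 260416)/(I - 116741) = (246157 + 260416)/(-45437/354782 - 116741) = 506573/(-41417650899/354782) = 506573*(-354782/41417650899) = -179722982086/41417650899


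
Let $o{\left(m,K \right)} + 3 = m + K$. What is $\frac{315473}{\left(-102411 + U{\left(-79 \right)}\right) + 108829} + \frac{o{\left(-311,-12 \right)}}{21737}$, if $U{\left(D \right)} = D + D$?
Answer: $\frac{6855395841}{136073620} \approx 50.38$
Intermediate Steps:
$o{\left(m,K \right)} = -3 + K + m$ ($o{\left(m,K \right)} = -3 + \left(m + K\right) = -3 + \left(K + m\right) = -3 + K + m$)
$U{\left(D \right)} = 2 D$
$\frac{315473}{\left(-102411 + U{\left(-79 \right)}\right) + 108829} + \frac{o{\left(-311,-12 \right)}}{21737} = \frac{315473}{\left(-102411 + 2 \left(-79\right)\right) + 108829} + \frac{-3 - 12 - 311}{21737} = \frac{315473}{\left(-102411 - 158\right) + 108829} - \frac{326}{21737} = \frac{315473}{-102569 + 108829} - \frac{326}{21737} = \frac{315473}{6260} - \frac{326}{21737} = \frac{6855395841}{136073620}$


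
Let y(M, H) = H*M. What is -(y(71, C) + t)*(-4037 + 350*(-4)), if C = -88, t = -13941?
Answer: -109767593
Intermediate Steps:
-(y(71, C) + t)*(-4037 + 350*(-4)) = -(-88*71 - 13941)*(-4037 + 350*(-4)) = -(-6248 - 13941)*(-4037 - 1400) = -(-20189)*(-5437) = -1*109767593 = -109767593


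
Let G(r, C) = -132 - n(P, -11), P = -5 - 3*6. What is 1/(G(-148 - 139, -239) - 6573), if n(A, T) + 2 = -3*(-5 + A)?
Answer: -1/6787 ≈ -0.00014734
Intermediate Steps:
P = -23 (P = -5 - 18 = -23)
n(A, T) = 13 - 3*A (n(A, T) = -2 - 3*(-5 + A) = -2 + (15 - 3*A) = 13 - 3*A)
G(r, C) = -214 (G(r, C) = -132 - (13 - 3*(-23)) = -132 - (13 + 69) = -132 - 1*82 = -132 - 82 = -214)
1/(G(-148 - 139, -239) - 6573) = 1/(-214 - 6573) = 1/(-6787) = -1/6787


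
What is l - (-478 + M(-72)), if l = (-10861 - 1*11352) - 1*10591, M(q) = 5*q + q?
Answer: -31894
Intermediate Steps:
M(q) = 6*q
l = -32804 (l = (-10861 - 11352) - 10591 = -22213 - 10591 = -32804)
l - (-478 + M(-72)) = -32804 - (-478 + 6*(-72)) = -32804 - (-478 - 432) = -32804 - 1*(-910) = -32804 + 910 = -31894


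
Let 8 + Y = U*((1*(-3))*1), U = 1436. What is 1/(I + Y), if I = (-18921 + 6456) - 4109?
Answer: -1/20890 ≈ -4.7870e-5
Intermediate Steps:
I = -16574 (I = -12465 - 4109 = -16574)
Y = -4316 (Y = -8 + 1436*((1*(-3))*1) = -8 + 1436*(-3*1) = -8 + 1436*(-3) = -8 - 4308 = -4316)
1/(I + Y) = 1/(-16574 - 4316) = 1/(-20890) = -1/20890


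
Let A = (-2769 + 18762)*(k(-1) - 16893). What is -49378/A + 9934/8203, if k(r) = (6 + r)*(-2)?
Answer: 2685860078920/2217514356837 ≈ 1.2112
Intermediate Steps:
k(r) = -12 - 2*r
A = -270329679 (A = (-2769 + 18762)*((-12 - 2*(-1)) - 16893) = 15993*((-12 + 2) - 16893) = 15993*(-10 - 16893) = 15993*(-16903) = -270329679)
-49378/A + 9934/8203 = -49378/(-270329679) + 9934/8203 = -49378*(-1/270329679) + 9934*(1/8203) = 49378/270329679 + 9934/8203 = 2685860078920/2217514356837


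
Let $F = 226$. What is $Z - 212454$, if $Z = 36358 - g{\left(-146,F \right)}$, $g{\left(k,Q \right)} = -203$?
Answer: $-175893$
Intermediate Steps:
$Z = 36561$ ($Z = 36358 - -203 = 36358 + 203 = 36561$)
$Z - 212454 = 36561 - 212454 = -175893$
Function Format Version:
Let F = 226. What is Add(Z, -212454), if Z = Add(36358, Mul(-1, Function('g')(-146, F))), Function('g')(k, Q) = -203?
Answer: -175893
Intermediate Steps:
Z = 36561 (Z = Add(36358, Mul(-1, -203)) = Add(36358, 203) = 36561)
Add(Z, -212454) = Add(36561, -212454) = -175893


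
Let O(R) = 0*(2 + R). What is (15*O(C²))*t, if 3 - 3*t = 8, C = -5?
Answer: 0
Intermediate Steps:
t = -5/3 (t = 1 - ⅓*8 = 1 - 8/3 = -5/3 ≈ -1.6667)
O(R) = 0
(15*O(C²))*t = (15*0)*(-5/3) = 0*(-5/3) = 0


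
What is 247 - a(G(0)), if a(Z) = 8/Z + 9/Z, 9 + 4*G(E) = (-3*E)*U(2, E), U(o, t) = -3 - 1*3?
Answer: 2291/9 ≈ 254.56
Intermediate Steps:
U(o, t) = -6 (U(o, t) = -3 - 3 = -6)
G(E) = -9/4 + 9*E/2 (G(E) = -9/4 + (-3*E*(-6))/4 = -9/4 + (18*E)/4 = -9/4 + 9*E/2)
a(Z) = 17/Z
247 - a(G(0)) = 247 - 17/(-9/4 + (9/2)*0) = 247 - 17/(-9/4 + 0) = 247 - 17/(-9/4) = 247 - 17*(-4)/9 = 247 - 1*(-68/9) = 247 + 68/9 = 2291/9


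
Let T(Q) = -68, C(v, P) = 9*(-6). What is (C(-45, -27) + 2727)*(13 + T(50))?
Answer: -147015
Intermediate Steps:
C(v, P) = -54
(C(-45, -27) + 2727)*(13 + T(50)) = (-54 + 2727)*(13 - 68) = 2673*(-55) = -147015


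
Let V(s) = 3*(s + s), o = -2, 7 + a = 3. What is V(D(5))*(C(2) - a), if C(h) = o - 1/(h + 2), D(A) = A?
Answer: 105/2 ≈ 52.500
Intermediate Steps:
a = -4 (a = -7 + 3 = -4)
V(s) = 6*s (V(s) = 3*(2*s) = 6*s)
C(h) = -2 - 1/(2 + h) (C(h) = -2 - 1/(h + 2) = -2 - 1/(2 + h))
V(D(5))*(C(2) - a) = (6*5)*((-5 - 2*2)/(2 + 2) - 1*(-4)) = 30*((-5 - 4)/4 + 4) = 30*((1/4)*(-9) + 4) = 30*(-9/4 + 4) = 30*(7/4) = 105/2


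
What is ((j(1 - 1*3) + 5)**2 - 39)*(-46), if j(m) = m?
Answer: 1380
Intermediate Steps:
((j(1 - 1*3) + 5)**2 - 39)*(-46) = (((1 - 1*3) + 5)**2 - 39)*(-46) = (((1 - 3) + 5)**2 - 39)*(-46) = ((-2 + 5)**2 - 39)*(-46) = (3**2 - 39)*(-46) = (9 - 39)*(-46) = -30*(-46) = 1380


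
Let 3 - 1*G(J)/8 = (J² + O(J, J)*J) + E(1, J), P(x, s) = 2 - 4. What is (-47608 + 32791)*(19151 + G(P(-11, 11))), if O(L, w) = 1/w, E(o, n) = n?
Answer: -283760367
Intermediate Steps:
P(x, s) = -2
G(J) = 16 - 8*J - 8*J² (G(J) = 24 - 8*((J² + J/J) + J) = 24 - 8*((J² + 1) + J) = 24 - 8*((1 + J²) + J) = 24 - 8*(1 + J + J²) = 24 + (-8 - 8*J - 8*J²) = 16 - 8*J - 8*J²)
(-47608 + 32791)*(19151 + G(P(-11, 11))) = (-47608 + 32791)*(19151 + (16 - 8*(-2) - 8*(-2)²)) = -14817*(19151 + (16 + 16 - 8*4)) = -14817*(19151 + (16 + 16 - 32)) = -14817*(19151 + 0) = -14817*19151 = -283760367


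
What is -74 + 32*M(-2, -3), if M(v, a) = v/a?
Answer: -158/3 ≈ -52.667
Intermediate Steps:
-74 + 32*M(-2, -3) = -74 + 32*(-2/(-3)) = -74 + 32*(-2*(-1/3)) = -74 + 32*(2/3) = -74 + 64/3 = -158/3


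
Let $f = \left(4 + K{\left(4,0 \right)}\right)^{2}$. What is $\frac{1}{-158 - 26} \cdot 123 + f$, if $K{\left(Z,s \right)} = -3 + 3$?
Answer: $\frac{2821}{184} \approx 15.332$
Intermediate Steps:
$K{\left(Z,s \right)} = 0$
$f = 16$ ($f = \left(4 + 0\right)^{2} = 4^{2} = 16$)
$\frac{1}{-158 - 26} \cdot 123 + f = \frac{1}{-158 - 26} \cdot 123 + 16 = \frac{1}{-184} \cdot 123 + 16 = \left(- \frac{1}{184}\right) 123 + 16 = - \frac{123}{184} + 16 = \frac{2821}{184}$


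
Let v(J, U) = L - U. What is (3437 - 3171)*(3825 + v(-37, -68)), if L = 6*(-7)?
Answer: 1024366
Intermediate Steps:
L = -42
v(J, U) = -42 - U
(3437 - 3171)*(3825 + v(-37, -68)) = (3437 - 3171)*(3825 + (-42 - 1*(-68))) = 266*(3825 + (-42 + 68)) = 266*(3825 + 26) = 266*3851 = 1024366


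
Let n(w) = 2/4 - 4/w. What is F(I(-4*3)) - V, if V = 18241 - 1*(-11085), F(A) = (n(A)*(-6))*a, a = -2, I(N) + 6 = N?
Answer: -87952/3 ≈ -29317.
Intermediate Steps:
I(N) = -6 + N
n(w) = ½ - 4/w (n(w) = 2*(¼) - 4/w = ½ - 4/w)
F(A) = 6*(-8 + A)/A (F(A) = (((-8 + A)/(2*A))*(-6))*(-2) = -3*(-8 + A)/A*(-2) = 6*(-8 + A)/A)
V = 29326 (V = 18241 + 11085 = 29326)
F(I(-4*3)) - V = (6 - 48/(-6 - 4*3)) - 1*29326 = (6 - 48/(-6 - 12)) - 29326 = (6 - 48/(-18)) - 29326 = (6 - 48*(-1/18)) - 29326 = (6 + 8/3) - 29326 = 26/3 - 29326 = -87952/3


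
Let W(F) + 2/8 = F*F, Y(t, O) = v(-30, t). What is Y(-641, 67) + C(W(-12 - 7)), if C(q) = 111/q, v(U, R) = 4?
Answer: 56/13 ≈ 4.3077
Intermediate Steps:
Y(t, O) = 4
W(F) = -1/4 + F**2 (W(F) = -1/4 + F*F = -1/4 + F**2)
Y(-641, 67) + C(W(-12 - 7)) = 4 + 111/(-1/4 + (-12 - 7)**2) = 4 + 111/(-1/4 + (-19)**2) = 4 + 111/(-1/4 + 361) = 4 + 111/(1443/4) = 4 + 111*(4/1443) = 4 + 4/13 = 56/13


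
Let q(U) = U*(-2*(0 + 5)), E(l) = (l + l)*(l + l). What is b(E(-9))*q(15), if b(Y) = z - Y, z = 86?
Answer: 35700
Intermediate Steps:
E(l) = 4*l**2 (E(l) = (2*l)*(2*l) = 4*l**2)
q(U) = -10*U (q(U) = U*(-2*5) = U*(-10) = -10*U)
b(Y) = 86 - Y
b(E(-9))*q(15) = (86 - 4*(-9)**2)*(-10*15) = (86 - 4*81)*(-150) = (86 - 1*324)*(-150) = (86 - 324)*(-150) = -238*(-150) = 35700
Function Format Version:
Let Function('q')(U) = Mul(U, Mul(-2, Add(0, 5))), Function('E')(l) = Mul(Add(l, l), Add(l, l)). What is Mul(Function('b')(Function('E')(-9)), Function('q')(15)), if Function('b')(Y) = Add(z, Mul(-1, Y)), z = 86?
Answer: 35700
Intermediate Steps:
Function('E')(l) = Mul(4, Pow(l, 2)) (Function('E')(l) = Mul(Mul(2, l), Mul(2, l)) = Mul(4, Pow(l, 2)))
Function('q')(U) = Mul(-10, U) (Function('q')(U) = Mul(U, Mul(-2, 5)) = Mul(U, -10) = Mul(-10, U))
Function('b')(Y) = Add(86, Mul(-1, Y))
Mul(Function('b')(Function('E')(-9)), Function('q')(15)) = Mul(Add(86, Mul(-1, Mul(4, Pow(-9, 2)))), Mul(-10, 15)) = Mul(Add(86, Mul(-1, Mul(4, 81))), -150) = Mul(Add(86, Mul(-1, 324)), -150) = Mul(Add(86, -324), -150) = Mul(-238, -150) = 35700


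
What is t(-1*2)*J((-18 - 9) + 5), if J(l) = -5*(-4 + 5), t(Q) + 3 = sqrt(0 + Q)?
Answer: 15 - 5*I*sqrt(2) ≈ 15.0 - 7.0711*I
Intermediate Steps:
t(Q) = -3 + sqrt(Q) (t(Q) = -3 + sqrt(0 + Q) = -3 + sqrt(Q))
J(l) = -5 (J(l) = -5*1 = -5)
t(-1*2)*J((-18 - 9) + 5) = (-3 + sqrt(-1*2))*(-5) = (-3 + sqrt(-2))*(-5) = (-3 + I*sqrt(2))*(-5) = 15 - 5*I*sqrt(2)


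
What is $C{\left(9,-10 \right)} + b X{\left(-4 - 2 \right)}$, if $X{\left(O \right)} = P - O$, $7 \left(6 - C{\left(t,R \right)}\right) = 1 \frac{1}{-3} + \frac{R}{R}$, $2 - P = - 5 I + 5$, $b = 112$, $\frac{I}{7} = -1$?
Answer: $- \frac{75140}{21} \approx -3578.1$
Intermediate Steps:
$I = -7$ ($I = 7 \left(-1\right) = -7$)
$P = -38$ ($P = 2 - \left(\left(-5\right) \left(-7\right) + 5\right) = 2 - \left(35 + 5\right) = 2 - 40 = -38$)
$C{\left(t,R \right)} = \frac{124}{21}$ ($C{\left(t,R \right)} = 6 - \frac{1 \frac{1}{-3} + \frac{R}{R}}{7} = 6 - \frac{1 \left(- \frac{1}{3}\right) + 1}{7} = 6 - \frac{- \frac{1}{3} + 1}{7} = 6 - \frac{2}{21} = \frac{124}{21}$)
$X{\left(O \right)} = -38 - O$
$C{\left(9,-10 \right)} + b X{\left(-4 - 2 \right)} = \frac{124}{21} + 112 \left(-38 - \left(-4 - 2\right)\right) = \frac{124}{21} + 112 \left(-38 - -6\right) = \frac{124}{21} + 112 \left(-38 + 6\right) = \frac{124}{21} + 112 \left(-32\right) = \frac{124}{21} - 3584 = - \frac{75140}{21}$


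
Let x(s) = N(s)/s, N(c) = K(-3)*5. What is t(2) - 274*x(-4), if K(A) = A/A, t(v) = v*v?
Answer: 693/2 ≈ 346.50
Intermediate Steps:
t(v) = v²
K(A) = 1
N(c) = 5 (N(c) = 1*5 = 5)
x(s) = 5/s
t(2) - 274*x(-4) = 2² - 1370/(-4) = 4 - 1370*(-1)/4 = 4 - 274*(-5/4) = 4 + 685/2 = 693/2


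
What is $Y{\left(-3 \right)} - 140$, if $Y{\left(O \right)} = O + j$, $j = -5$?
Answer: $-148$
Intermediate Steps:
$Y{\left(O \right)} = -5 + O$ ($Y{\left(O \right)} = O - 5 = -5 + O$)
$Y{\left(-3 \right)} - 140 = \left(-5 - 3\right) - 140 = -8 - 140 = -148$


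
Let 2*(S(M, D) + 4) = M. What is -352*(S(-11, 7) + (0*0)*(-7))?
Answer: 3344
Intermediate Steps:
S(M, D) = -4 + M/2
-352*(S(-11, 7) + (0*0)*(-7)) = -352*((-4 + (½)*(-11)) + (0*0)*(-7)) = -352*((-4 - 11/2) + 0*(-7)) = -352*(-19/2 + 0) = -352*(-19/2) = 3344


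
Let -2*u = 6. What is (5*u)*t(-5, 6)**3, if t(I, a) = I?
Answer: 1875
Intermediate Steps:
u = -3 (u = -1/2*6 = -3)
(5*u)*t(-5, 6)**3 = (5*(-3))*(-5)**3 = -15*(-125) = 1875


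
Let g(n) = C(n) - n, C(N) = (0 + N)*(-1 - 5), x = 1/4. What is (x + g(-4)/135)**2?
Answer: 61009/291600 ≈ 0.20922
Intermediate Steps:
x = 1/4 ≈ 0.25000
C(N) = -6*N (C(N) = N*(-6) = -6*N)
g(n) = -7*n (g(n) = -6*n - n = -7*n)
(x + g(-4)/135)**2 = (1/4 - 7*(-4)/135)**2 = (1/4 + 28*(1/135))**2 = (1/4 + 28/135)**2 = (247/540)**2 = 61009/291600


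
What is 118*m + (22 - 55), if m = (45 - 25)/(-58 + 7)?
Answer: -4043/51 ≈ -79.275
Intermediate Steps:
m = -20/51 (m = 20/(-51) = 20*(-1/51) = -20/51 ≈ -0.39216)
118*m + (22 - 55) = 118*(-20/51) + (22 - 55) = -2360/51 - 33 = -4043/51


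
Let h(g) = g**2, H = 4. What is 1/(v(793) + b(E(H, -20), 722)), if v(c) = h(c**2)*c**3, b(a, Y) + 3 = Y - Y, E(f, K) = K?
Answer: 1/197202452272691930854 ≈ 5.0709e-21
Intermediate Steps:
b(a, Y) = -3 (b(a, Y) = -3 + (Y - Y) = -3 + 0 = -3)
v(c) = c**7 (v(c) = (c**2)**2*c**3 = c**4*c**3 = c**7)
1/(v(793) + b(E(H, -20), 722)) = 1/(793**7 - 3) = 1/(197202452272691930857 - 3) = 1/197202452272691930854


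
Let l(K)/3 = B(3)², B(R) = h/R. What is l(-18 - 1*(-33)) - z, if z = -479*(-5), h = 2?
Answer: -7181/3 ≈ -2393.7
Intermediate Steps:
B(R) = 2/R
l(K) = 4/3 (l(K) = 3*(2/3)² = 3*(2*(⅓))² = 3*(⅔)² = 3*(4/9) = 4/3)
z = 2395
l(-18 - 1*(-33)) - z = 4/3 - 1*2395 = 4/3 - 2395 = -7181/3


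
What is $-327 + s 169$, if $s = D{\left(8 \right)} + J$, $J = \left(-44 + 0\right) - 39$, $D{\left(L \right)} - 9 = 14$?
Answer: $-10467$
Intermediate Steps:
$D{\left(L \right)} = 23$ ($D{\left(L \right)} = 9 + 14 = 23$)
$J = -83$ ($J = -44 - 39 = -83$)
$s = -60$ ($s = 23 - 83 = -60$)
$-327 + s 169 = -327 - 10140 = -10467$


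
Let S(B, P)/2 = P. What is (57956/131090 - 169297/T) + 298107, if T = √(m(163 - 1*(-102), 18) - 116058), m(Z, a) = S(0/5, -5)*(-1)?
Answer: 19539452293/65545 + 169297*I*√7253/29012 ≈ 2.9811e+5 + 496.97*I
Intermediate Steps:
S(B, P) = 2*P
m(Z, a) = 10 (m(Z, a) = (2*(-5))*(-1) = -10*(-1) = 10)
T = 4*I*√7253 (T = √(10 - 116058) = √(-116048) = 4*I*√7253 ≈ 340.66*I)
(57956/131090 - 169297/T) + 298107 = (57956/131090 - 169297*(-I*√7253/29012)) + 298107 = (57956*(1/131090) - (-169297)*I*√7253/29012) + 298107 = (28978/65545 + 169297*I*√7253/29012) + 298107 = 19539452293/65545 + 169297*I*√7253/29012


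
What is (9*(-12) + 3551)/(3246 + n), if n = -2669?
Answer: 3443/577 ≈ 5.9671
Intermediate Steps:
(9*(-12) + 3551)/(3246 + n) = (9*(-12) + 3551)/(3246 - 2669) = (-108 + 3551)/577 = 3443*(1/577) = 3443/577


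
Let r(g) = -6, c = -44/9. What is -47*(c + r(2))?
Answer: 4606/9 ≈ 511.78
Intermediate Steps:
c = -44/9 (c = -44*⅑ = -44/9 ≈ -4.8889)
-47*(c + r(2)) = -47*(-44/9 - 6) = -47*(-98/9) = 4606/9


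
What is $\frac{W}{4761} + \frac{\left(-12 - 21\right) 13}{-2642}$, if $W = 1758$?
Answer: $\frac{2229035}{4192854} \approx 0.53163$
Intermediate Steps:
$\frac{W}{4761} + \frac{\left(-12 - 21\right) 13}{-2642} = \frac{1758}{4761} + \frac{\left(-12 - 21\right) 13}{-2642} = 1758 \cdot \frac{1}{4761} + \left(-33\right) 13 \left(- \frac{1}{2642}\right) = \frac{586}{1587} - - \frac{429}{2642} = \frac{586}{1587} + \frac{429}{2642} = \frac{2229035}{4192854}$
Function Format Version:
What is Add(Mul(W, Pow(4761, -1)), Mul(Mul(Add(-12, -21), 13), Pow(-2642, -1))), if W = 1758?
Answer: Rational(2229035, 4192854) ≈ 0.53163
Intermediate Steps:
Add(Mul(W, Pow(4761, -1)), Mul(Mul(Add(-12, -21), 13), Pow(-2642, -1))) = Add(Mul(1758, Pow(4761, -1)), Mul(Mul(Add(-12, -21), 13), Pow(-2642, -1))) = Add(Mul(1758, Rational(1, 4761)), Mul(Mul(-33, 13), Rational(-1, 2642))) = Add(Rational(586, 1587), Mul(-429, Rational(-1, 2642))) = Add(Rational(586, 1587), Rational(429, 2642)) = Rational(2229035, 4192854)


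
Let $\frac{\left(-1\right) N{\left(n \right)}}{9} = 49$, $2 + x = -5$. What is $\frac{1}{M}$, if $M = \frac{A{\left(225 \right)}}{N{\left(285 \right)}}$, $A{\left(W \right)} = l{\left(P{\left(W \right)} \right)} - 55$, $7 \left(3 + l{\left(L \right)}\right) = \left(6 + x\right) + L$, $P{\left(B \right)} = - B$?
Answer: $\frac{3087}{632} \approx 4.8845$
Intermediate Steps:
$x = -7$ ($x = -2 - 5 = -7$)
$N{\left(n \right)} = -441$ ($N{\left(n \right)} = \left(-9\right) 49 = -441$)
$l{\left(L \right)} = - \frac{22}{7} + \frac{L}{7}$ ($l{\left(L \right)} = -3 + \frac{\left(6 - 7\right) + L}{7} = -3 + \frac{-1 + L}{7} = -3 + \left(- \frac{1}{7} + \frac{L}{7}\right) = - \frac{22}{7} + \frac{L}{7}$)
$A{\left(W \right)} = - \frac{407}{7} - \frac{W}{7}$ ($A{\left(W \right)} = \left(- \frac{22}{7} + \frac{\left(-1\right) W}{7}\right) - 55 = \left(- \frac{22}{7} - \frac{W}{7}\right) - 55 = - \frac{407}{7} - \frac{W}{7}$)
$M = \frac{632}{3087}$ ($M = \frac{- \frac{407}{7} - \frac{225}{7}}{-441} = \left(- \frac{407}{7} - \frac{225}{7}\right) \left(- \frac{1}{441}\right) = \left(- \frac{632}{7}\right) \left(- \frac{1}{441}\right) = \frac{632}{3087} \approx 0.20473$)
$\frac{1}{M} = \frac{1}{\frac{632}{3087}} = \frac{3087}{632}$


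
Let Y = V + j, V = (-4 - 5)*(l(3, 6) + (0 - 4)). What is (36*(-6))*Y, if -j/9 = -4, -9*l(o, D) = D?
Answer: -16848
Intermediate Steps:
l(o, D) = -D/9
j = 36 (j = -9*(-4) = 36)
V = 42 (V = (-4 - 5)*(-⅑*6 + (0 - 4)) = -9*(-⅔ - 4) = -9*(-14/3) = 42)
Y = 78 (Y = 42 + 36 = 78)
(36*(-6))*Y = (36*(-6))*78 = -216*78 = -16848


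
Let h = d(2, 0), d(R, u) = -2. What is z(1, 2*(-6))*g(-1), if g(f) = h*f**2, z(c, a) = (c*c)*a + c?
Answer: 22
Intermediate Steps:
z(c, a) = c + a*c**2 (z(c, a) = c**2*a + c = a*c**2 + c = c + a*c**2)
h = -2
g(f) = -2*f**2
z(1, 2*(-6))*g(-1) = (1*(1 + (2*(-6))*1))*(-2*(-1)**2) = (1*(1 - 12*1))*(-2*1) = (1*(1 - 12))*(-2) = (1*(-11))*(-2) = -11*(-2) = 22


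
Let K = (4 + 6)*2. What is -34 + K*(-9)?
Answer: -214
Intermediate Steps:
K = 20 (K = 10*2 = 20)
-34 + K*(-9) = -34 + 20*(-9) = -34 - 180 = -214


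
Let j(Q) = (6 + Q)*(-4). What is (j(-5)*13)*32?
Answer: -1664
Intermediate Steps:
j(Q) = -24 - 4*Q
(j(-5)*13)*32 = ((-24 - 4*(-5))*13)*32 = ((-24 + 20)*13)*32 = -4*13*32 = -52*32 = -1664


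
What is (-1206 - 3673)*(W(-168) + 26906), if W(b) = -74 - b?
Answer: -131733000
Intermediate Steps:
(-1206 - 3673)*(W(-168) + 26906) = (-1206 - 3673)*((-74 - 1*(-168)) + 26906) = -4879*((-74 + 168) + 26906) = -4879*(94 + 26906) = -4879*27000 = -131733000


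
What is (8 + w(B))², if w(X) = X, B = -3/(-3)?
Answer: 81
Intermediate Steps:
B = 1 (B = -3*(-⅓) = 1)
(8 + w(B))² = (8 + 1)² = 9² = 81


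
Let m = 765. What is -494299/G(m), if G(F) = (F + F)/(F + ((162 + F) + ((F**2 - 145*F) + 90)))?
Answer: -13073714251/85 ≈ -1.5381e+8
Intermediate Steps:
G(F) = 2*F/(252 + F**2 - 143*F) (G(F) = (2*F)/(F + ((162 + F) + (90 + F**2 - 145*F))) = (2*F)/(F + (252 + F**2 - 144*F)) = (2*F)/(252 + F**2 - 143*F) = 2*F/(252 + F**2 - 143*F))
-494299/G(m) = -494299/(2*765/(252 + 765**2 - 143*765)) = -494299/(2*765/(252 + 585225 - 109395)) = -494299/(2*765/476082) = -494299/(2*765*(1/476082)) = -494299/85/26449 = -494299*26449/85 = -13073714251/85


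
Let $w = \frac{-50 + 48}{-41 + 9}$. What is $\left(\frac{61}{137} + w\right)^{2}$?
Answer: $\frac{1238769}{4804864} \approx 0.25782$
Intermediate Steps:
$w = \frac{1}{16}$ ($w = - \frac{2}{-32} = \left(-2\right) \left(- \frac{1}{32}\right) = \frac{1}{16} \approx 0.0625$)
$\left(\frac{61}{137} + w\right)^{2} = \left(\frac{61}{137} + \frac{1}{16}\right)^{2} = \left(\frac{1113}{2192}\right)^{2} = \frac{1238769}{4804864}$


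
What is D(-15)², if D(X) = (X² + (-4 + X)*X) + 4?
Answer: 264196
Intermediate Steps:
D(X) = 4 + X² + X*(-4 + X) (D(X) = (X² + X*(-4 + X)) + 4 = 4 + X² + X*(-4 + X))
D(-15)² = (4 - 4*(-15) + 2*(-15)²)² = (4 + 60 + 2*225)² = (4 + 60 + 450)² = 514² = 264196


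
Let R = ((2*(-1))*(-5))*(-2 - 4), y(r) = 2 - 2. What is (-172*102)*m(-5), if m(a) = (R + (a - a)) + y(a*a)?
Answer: 1052640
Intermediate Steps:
y(r) = 0
R = -60 (R = -2*(-5)*(-6) = 10*(-6) = -60)
m(a) = -60 (m(a) = (-60 + (a - a)) + 0 = (-60 + 0) + 0 = -60 + 0 = -60)
(-172*102)*m(-5) = -172*102*(-60) = -17544*(-60) = 1052640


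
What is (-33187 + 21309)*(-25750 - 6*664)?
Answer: 353180452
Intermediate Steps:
(-33187 + 21309)*(-25750 - 6*664) = -11878*(-25750 - 3984) = -11878*(-29734) = 353180452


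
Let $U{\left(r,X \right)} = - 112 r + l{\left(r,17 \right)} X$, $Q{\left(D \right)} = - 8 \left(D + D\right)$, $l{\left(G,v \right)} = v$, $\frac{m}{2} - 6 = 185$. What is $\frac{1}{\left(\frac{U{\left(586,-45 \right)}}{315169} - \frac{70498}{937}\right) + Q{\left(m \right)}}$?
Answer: $- \frac{295313353}{1827236211687} \approx -0.00016162$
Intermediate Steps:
$m = 382$ ($m = 12 + 2 \cdot 185 = 12 + 370 = 382$)
$Q{\left(D \right)} = - 16 D$ ($Q{\left(D \right)} = - 8 \cdot 2 D = - 16 D$)
$U{\left(r,X \right)} = - 112 r + 17 X$
$\frac{1}{\left(\frac{U{\left(586,-45 \right)}}{315169} - \frac{70498}{937}\right) + Q{\left(m \right)}} = \frac{1}{\left(\frac{\left(-112\right) 586 + 17 \left(-45\right)}{315169} - \frac{70498}{937}\right) - 6112} = \frac{1}{\left(\left(-65632 - 765\right) \frac{1}{315169} - \frac{70498}{937}\right) - 6112} = \frac{1}{\left(\left(-66397\right) \frac{1}{315169} - \frac{70498}{937}\right) - 6112} = \frac{1}{\left(- \frac{66397}{315169} - \frac{70498}{937}\right) - 6112} = \frac{1}{- \frac{22280998151}{295313353} - 6112} = \frac{1}{- \frac{1827236211687}{295313353}} = - \frac{295313353}{1827236211687}$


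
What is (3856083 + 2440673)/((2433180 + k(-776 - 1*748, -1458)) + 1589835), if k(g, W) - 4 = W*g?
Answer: 6296756/6245011 ≈ 1.0083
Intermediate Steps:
k(g, W) = 4 + W*g
(3856083 + 2440673)/((2433180 + k(-776 - 1*748, -1458)) + 1589835) = (3856083 + 2440673)/((2433180 + (4 - 1458*(-776 - 1*748))) + 1589835) = 6296756/((2433180 + (4 - 1458*(-776 - 748))) + 1589835) = 6296756/((2433180 + (4 - 1458*(-1524))) + 1589835) = 6296756/((2433180 + (4 + 2221992)) + 1589835) = 6296756/((2433180 + 2221996) + 1589835) = 6296756/(4655176 + 1589835) = 6296756/6245011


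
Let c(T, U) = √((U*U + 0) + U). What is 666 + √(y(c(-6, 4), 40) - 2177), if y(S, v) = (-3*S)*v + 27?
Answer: 666 + √(-2150 - 240*√5) ≈ 666.0 + 51.833*I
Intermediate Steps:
c(T, U) = √(U + U²) (c(T, U) = √((U² + 0) + U) = √(U² + U) = √(U + U²))
y(S, v) = 27 - 3*S*v (y(S, v) = -3*S*v + 27 = 27 - 3*S*v)
666 + √(y(c(-6, 4), 40) - 2177) = 666 + √((27 - 3*√(4*(1 + 4))*40) - 2177) = 666 + √((27 - 3*√(4*5)*40) - 2177) = 666 + √((27 - 3*√20*40) - 2177) = 666 + √((27 - 3*2*√5*40) - 2177) = 666 + √((27 - 240*√5) - 2177) = 666 + √(-2150 - 240*√5)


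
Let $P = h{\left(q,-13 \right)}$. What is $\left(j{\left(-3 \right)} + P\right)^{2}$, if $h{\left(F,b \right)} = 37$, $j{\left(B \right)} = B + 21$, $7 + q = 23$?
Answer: $3025$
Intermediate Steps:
$q = 16$ ($q = -7 + 23 = 16$)
$j{\left(B \right)} = 21 + B$
$P = 37$
$\left(j{\left(-3 \right)} + P\right)^{2} = \left(\left(21 - 3\right) + 37\right)^{2} = \left(18 + 37\right)^{2} = 55^{2} = 3025$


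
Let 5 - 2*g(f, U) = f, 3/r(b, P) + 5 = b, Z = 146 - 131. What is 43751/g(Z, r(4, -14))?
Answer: -43751/5 ≈ -8750.2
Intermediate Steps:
Z = 15
r(b, P) = 3/(-5 + b)
g(f, U) = 5/2 - f/2
43751/g(Z, r(4, -14)) = 43751/(5/2 - ½*15) = 43751/(5/2 - 15/2) = 43751/(-5) = 43751*(-⅕) = -43751/5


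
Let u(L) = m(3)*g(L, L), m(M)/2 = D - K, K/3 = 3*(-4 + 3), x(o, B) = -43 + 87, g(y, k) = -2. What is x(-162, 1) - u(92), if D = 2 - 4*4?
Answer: 24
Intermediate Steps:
x(o, B) = 44
K = -9 (K = 3*(3*(-4 + 3)) = 3*(3*(-1)) = 3*(-3) = -9)
D = -14 (D = 2 - 16 = -14)
m(M) = -10 (m(M) = 2*(-14 - 1*(-9)) = 2*(-14 + 9) = 2*(-5) = -10)
u(L) = 20 (u(L) = -10*(-2) = 20)
x(-162, 1) - u(92) = 44 - 1*20 = 44 - 20 = 24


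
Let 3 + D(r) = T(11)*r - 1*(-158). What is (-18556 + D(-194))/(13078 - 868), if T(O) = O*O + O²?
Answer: -21783/4070 ≈ -5.3521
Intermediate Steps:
T(O) = 2*O² (T(O) = O² + O² = 2*O²)
D(r) = 155 + 242*r (D(r) = -3 + ((2*11²)*r - 1*(-158)) = -3 + ((2*121)*r + 158) = -3 + (242*r + 158) = -3 + (158 + 242*r) = 155 + 242*r)
(-18556 + D(-194))/(13078 - 868) = (-18556 + (155 + 242*(-194)))/(13078 - 868) = (-18556 + (155 - 46948))/12210 = (-18556 - 46793)*(1/12210) = -65349*1/12210 = -21783/4070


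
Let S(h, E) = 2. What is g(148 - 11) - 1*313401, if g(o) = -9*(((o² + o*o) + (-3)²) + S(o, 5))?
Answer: -651342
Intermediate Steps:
g(o) = -99 - 18*o² (g(o) = -9*(((o² + o*o) + (-3)²) + 2) = -9*(((o² + o²) + 9) + 2) = -9*((2*o² + 9) + 2) = -9*((9 + 2*o²) + 2) = -9*(11 + 2*o²) = -99 - 18*o²)
g(148 - 11) - 1*313401 = (-99 - 18*(148 - 11)²) - 1*313401 = (-99 - 18*137²) - 313401 = (-99 - 18*18769) - 313401 = (-99 - 337842) - 313401 = -337941 - 313401 = -651342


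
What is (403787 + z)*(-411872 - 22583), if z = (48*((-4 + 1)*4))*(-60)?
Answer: -190442045885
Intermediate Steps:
z = 34560 (z = (48*(-3*4))*(-60) = (48*(-12))*(-60) = -576*(-60) = 34560)
(403787 + z)*(-411872 - 22583) = (403787 + 34560)*(-411872 - 22583) = 438347*(-434455) = -190442045885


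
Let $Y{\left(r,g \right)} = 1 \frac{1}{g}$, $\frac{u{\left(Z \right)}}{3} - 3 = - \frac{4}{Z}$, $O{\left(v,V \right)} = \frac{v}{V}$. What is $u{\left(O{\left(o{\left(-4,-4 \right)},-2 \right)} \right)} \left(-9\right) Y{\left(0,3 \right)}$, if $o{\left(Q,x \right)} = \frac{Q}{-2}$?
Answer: $-63$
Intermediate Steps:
$o{\left(Q,x \right)} = - \frac{Q}{2}$ ($o{\left(Q,x \right)} = Q \left(- \frac{1}{2}\right) = - \frac{Q}{2}$)
$u{\left(Z \right)} = 9 - \frac{12}{Z}$ ($u{\left(Z \right)} = 9 + 3 \left(- \frac{4}{Z}\right) = 9 - \frac{12}{Z}$)
$Y{\left(r,g \right)} = \frac{1}{g}$
$u{\left(O{\left(o{\left(-4,-4 \right)},-2 \right)} \right)} \left(-9\right) Y{\left(0,3 \right)} = \frac{\left(9 - \frac{12}{\left(- \frac{1}{2}\right) \left(-4\right) \frac{1}{-2}}\right) \left(-9\right)}{3} = \left(9 - \frac{12}{2 \left(- \frac{1}{2}\right)}\right) \left(-9\right) \frac{1}{3} = \left(9 - \frac{12}{-1}\right) \left(-9\right) \frac{1}{3} = \left(9 - -12\right) \left(-9\right) \frac{1}{3} = \left(9 + 12\right) \left(-9\right) \frac{1}{3} = 21 \left(-9\right) \frac{1}{3} = \left(-189\right) \frac{1}{3} = -63$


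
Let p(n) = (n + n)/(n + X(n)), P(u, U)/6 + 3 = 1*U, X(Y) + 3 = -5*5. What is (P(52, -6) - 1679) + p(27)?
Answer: -1787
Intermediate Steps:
X(Y) = -28 (X(Y) = -3 - 5*5 = -3 - 25 = -28)
P(u, U) = -18 + 6*U (P(u, U) = -18 + 6*(1*U) = -18 + 6*U)
p(n) = 2*n/(-28 + n) (p(n) = (n + n)/(n - 28) = (2*n)/(-28 + n) = 2*n/(-28 + n))
(P(52, -6) - 1679) + p(27) = ((-18 + 6*(-6)) - 1679) + 2*27/(-28 + 27) = ((-18 - 36) - 1679) + 2*27/(-1) = (-54 - 1679) + 2*27*(-1) = -1733 - 54 = -1787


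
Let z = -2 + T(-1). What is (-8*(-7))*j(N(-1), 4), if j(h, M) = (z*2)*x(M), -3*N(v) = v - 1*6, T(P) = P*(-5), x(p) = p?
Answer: 1344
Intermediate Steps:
T(P) = -5*P
z = 3 (z = -2 - 5*(-1) = -2 + 5 = 3)
N(v) = 2 - v/3 (N(v) = -(v - 1*6)/3 = -(v - 6)/3 = -(-6 + v)/3 = 2 - v/3)
j(h, M) = 6*M (j(h, M) = (3*2)*M = 6*M)
(-8*(-7))*j(N(-1), 4) = (-8*(-7))*(6*4) = 56*24 = 1344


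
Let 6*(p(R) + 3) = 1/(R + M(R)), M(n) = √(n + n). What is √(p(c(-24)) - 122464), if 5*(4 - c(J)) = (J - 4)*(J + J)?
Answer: √3*√((972877853 - 1469604*I*√3310)/(-662 + I*√3310))/6 ≈ 7.7566e-8 - 349.95*I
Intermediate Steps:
c(J) = 4 - 2*J*(-4 + J)/5 (c(J) = 4 - (J - 4)*(J + J)/5 = 4 - (-4 + J)*2*J/5 = 4 - 2*J*(-4 + J)/5)
M(n) = √2*√n (M(n) = √(2*n) = √2*√n)
p(R) = -3 + 1/(6*(R + √2*√R))
√(p(c(-24)) - 122464) = √((⅙ - 3*(4 - ⅖*(-24)² + (8/5)*(-24)) - 3*√2*√(4 - ⅖*(-24)² + (8/5)*(-24)))/((4 - ⅖*(-24)² + (8/5)*(-24)) + √2*√(4 - ⅖*(-24)² + (8/5)*(-24))) - 122464) = √((⅙ - 3*(4 - ⅖*576 - 192/5) - 3*√2*√(4 - ⅖*576 - 192/5))/((4 - ⅖*576 - 192/5) + √2*√(4 - ⅖*576 - 192/5)) - 122464) = √((⅙ - 3*(4 - 1152/5 - 192/5) - 3*√2*√(4 - 1152/5 - 192/5))/((4 - 1152/5 - 192/5) + √2*√(4 - 1152/5 - 192/5)) - 122464) = √((⅙ - 3*(-1324/5) - 3*√2*√(-1324/5))/(-1324/5 + √2*√(-1324/5)) - 122464) = √((⅙ + 3972/5 - 3*√2*2*I*√1655/5)/(-1324/5 + √2*(2*I*√1655/5)) - 122464) = √((⅙ + 3972/5 - 6*I*√3310/5)/(-1324/5 + 2*I*√3310/5) - 122464) = √((23837/30 - 6*I*√3310/5)/(-1324/5 + 2*I*√3310/5) - 122464) = √(-122464 + (23837/30 - 6*I*√3310/5)/(-1324/5 + 2*I*√3310/5))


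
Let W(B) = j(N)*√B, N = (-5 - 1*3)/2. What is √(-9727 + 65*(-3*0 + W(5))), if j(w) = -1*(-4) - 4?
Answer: I*√9727 ≈ 98.626*I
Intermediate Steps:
N = -4 (N = (-5 - 3)*(½) = -8*½ = -4)
j(w) = 0 (j(w) = 4 - 4 = 0)
W(B) = 0 (W(B) = 0*√B = 0)
√(-9727 + 65*(-3*0 + W(5))) = √(-9727 + 65*(-3*0 + 0)) = √(-9727 + 65*(0 + 0)) = √(-9727 + 65*0) = √(-9727 + 0) = √(-9727) = I*√9727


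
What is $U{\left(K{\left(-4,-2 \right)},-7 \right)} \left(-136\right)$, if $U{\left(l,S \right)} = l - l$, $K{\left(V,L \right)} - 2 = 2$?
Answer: $0$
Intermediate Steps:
$K{\left(V,L \right)} = 4$ ($K{\left(V,L \right)} = 2 + 2 = 4$)
$U{\left(l,S \right)} = 0$
$U{\left(K{\left(-4,-2 \right)},-7 \right)} \left(-136\right) = 0 \left(-136\right) = 0$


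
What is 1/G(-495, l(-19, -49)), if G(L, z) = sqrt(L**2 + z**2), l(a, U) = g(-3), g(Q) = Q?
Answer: sqrt(27226)/81678 ≈ 0.0020202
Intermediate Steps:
l(a, U) = -3
1/G(-495, l(-19, -49)) = 1/(sqrt((-495)**2 + (-3)**2)) = 1/(sqrt(245025 + 9)) = 1/(sqrt(245034)) = 1/(3*sqrt(27226)) = sqrt(27226)/81678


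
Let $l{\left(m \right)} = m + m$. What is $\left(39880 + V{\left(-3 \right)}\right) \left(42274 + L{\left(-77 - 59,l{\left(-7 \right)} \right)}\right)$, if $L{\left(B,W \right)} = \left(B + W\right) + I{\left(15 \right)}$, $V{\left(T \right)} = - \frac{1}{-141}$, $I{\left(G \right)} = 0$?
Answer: $\frac{236866664044}{141} \approx 1.6799 \cdot 10^{9}$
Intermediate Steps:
$V{\left(T \right)} = \frac{1}{141}$ ($V{\left(T \right)} = \left(-1\right) \left(- \frac{1}{141}\right) = \frac{1}{141}$)
$l{\left(m \right)} = 2 m$
$L{\left(B,W \right)} = B + W$ ($L{\left(B,W \right)} = \left(B + W\right) + 0 = B + W$)
$\left(39880 + V{\left(-3 \right)}\right) \left(42274 + L{\left(-77 - 59,l{\left(-7 \right)} \right)}\right) = \left(39880 + \frac{1}{141}\right) \left(42274 + \left(\left(-77 - 59\right) + 2 \left(-7\right)\right)\right) = \frac{5623081 \left(42274 - 150\right)}{141} = \frac{5623081}{141} \cdot 42124 = \frac{236866664044}{141}$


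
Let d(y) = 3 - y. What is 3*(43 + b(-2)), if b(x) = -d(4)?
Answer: 132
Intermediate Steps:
b(x) = 1 (b(x) = -(3 - 1*4) = -(3 - 4) = -1*(-1) = 1)
3*(43 + b(-2)) = 3*(43 + 1) = 3*44 = 132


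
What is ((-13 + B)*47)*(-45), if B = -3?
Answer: 33840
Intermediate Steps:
((-13 + B)*47)*(-45) = ((-13 - 3)*47)*(-45) = -16*47*(-45) = -752*(-45) = 33840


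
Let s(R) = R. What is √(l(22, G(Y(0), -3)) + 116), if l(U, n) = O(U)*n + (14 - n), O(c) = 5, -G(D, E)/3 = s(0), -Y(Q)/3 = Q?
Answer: √130 ≈ 11.402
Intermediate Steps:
Y(Q) = -3*Q
G(D, E) = 0 (G(D, E) = -3*0 = 0)
l(U, n) = 14 + 4*n (l(U, n) = 5*n + (14 - n) = 14 + 4*n)
√(l(22, G(Y(0), -3)) + 116) = √((14 + 4*0) + 116) = √((14 + 0) + 116) = √(14 + 116) = √130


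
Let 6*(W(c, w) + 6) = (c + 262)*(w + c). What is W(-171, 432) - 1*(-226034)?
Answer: 459973/2 ≈ 2.2999e+5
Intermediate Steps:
W(c, w) = -6 + (262 + c)*(c + w)/6 (W(c, w) = -6 + ((c + 262)*(w + c))/6 = -6 + ((262 + c)*(c + w))/6 = -6 + (262 + c)*(c + w)/6)
W(-171, 432) - 1*(-226034) = (-6 + (1/6)*(-171)**2 + (131/3)*(-171) + (131/3)*432 + (1/6)*(-171)*432) - 1*(-226034) = (-6 + (1/6)*29241 - 7467 + 18864 - 12312) + 226034 = (-6 + 9747/2 - 7467 + 18864 - 12312) + 226034 = 7905/2 + 226034 = 459973/2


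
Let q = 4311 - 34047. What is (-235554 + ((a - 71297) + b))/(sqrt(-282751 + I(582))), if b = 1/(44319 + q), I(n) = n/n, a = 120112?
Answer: 1361607418*I*sqrt(11310)/412334325 ≈ 351.18*I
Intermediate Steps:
q = -29736
I(n) = 1
b = 1/14583 (b = 1/(44319 - 29736) = 1/14583 ≈ 6.8573e-5)
(-235554 + ((a - 71297) + b))/(sqrt(-282751 + I(582))) = (-235554 + ((120112 - 71297) + 1/14583))/(sqrt(-282751 + 1)) = (-235554 + (48815 + 1/14583))/(sqrt(-282750)) = (-235554 + 711869146/14583)/((5*I*sqrt(11310))) = -(-1361607418)*I*sqrt(11310)/412334325 = 1361607418*I*sqrt(11310)/412334325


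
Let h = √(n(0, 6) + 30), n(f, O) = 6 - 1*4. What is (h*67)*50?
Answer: 13400*√2 ≈ 18950.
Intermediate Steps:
n(f, O) = 2 (n(f, O) = 6 - 4 = 2)
h = 4*√2 (h = √(2 + 30) = √32 = 4*√2 ≈ 5.6569)
(h*67)*50 = ((4*√2)*67)*50 = (268*√2)*50 = 13400*√2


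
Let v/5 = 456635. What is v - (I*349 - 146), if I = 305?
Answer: 2176876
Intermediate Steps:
v = 2283175 (v = 5*456635 = 2283175)
v - (I*349 - 146) = 2283175 - (305*349 - 146) = 2283175 - (106445 - 146) = 2283175 - 1*106299 = 2283175 - 106299 = 2176876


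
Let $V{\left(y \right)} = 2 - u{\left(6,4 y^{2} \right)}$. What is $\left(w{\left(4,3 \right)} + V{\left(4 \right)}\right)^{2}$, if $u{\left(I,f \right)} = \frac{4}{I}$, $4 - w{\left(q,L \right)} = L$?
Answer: $\frac{49}{9} \approx 5.4444$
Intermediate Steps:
$w{\left(q,L \right)} = 4 - L$
$V{\left(y \right)} = \frac{4}{3}$ ($V{\left(y \right)} = 2 - \frac{4}{6} = 2 - 4 \cdot \frac{1}{6} = 2 - \frac{2}{3} = \frac{4}{3}$)
$\left(w{\left(4,3 \right)} + V{\left(4 \right)}\right)^{2} = \left(\left(4 - 3\right) + \frac{4}{3}\right)^{2} = \left(1 + \frac{4}{3}\right)^{2} = \left(\frac{7}{3}\right)^{2} = \frac{49}{9}$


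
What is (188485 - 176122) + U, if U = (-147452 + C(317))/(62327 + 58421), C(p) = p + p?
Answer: 746330353/60374 ≈ 12362.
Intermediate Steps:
C(p) = 2*p
U = -73409/60374 (U = (-147452 + 2*317)/(62327 + 58421) = (-147452 + 634)/120748 = -146818*1/120748 = -73409/60374 ≈ -1.2159)
(188485 - 176122) + U = (188485 - 176122) - 73409/60374 = 12363 - 73409/60374 = 746330353/60374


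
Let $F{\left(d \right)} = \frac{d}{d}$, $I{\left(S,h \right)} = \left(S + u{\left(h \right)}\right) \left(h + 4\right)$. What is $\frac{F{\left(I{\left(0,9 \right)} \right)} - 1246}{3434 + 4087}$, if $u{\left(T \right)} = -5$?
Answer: $- \frac{415}{2507} \approx -0.16554$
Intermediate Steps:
$I{\left(S,h \right)} = \left(-5 + S\right) \left(4 + h\right)$ ($I{\left(S,h \right)} = \left(S - 5\right) \left(h + 4\right) = \left(-5 + S\right) \left(4 + h\right)$)
$F{\left(d \right)} = 1$
$\frac{F{\left(I{\left(0,9 \right)} \right)} - 1246}{3434 + 4087} = \frac{1 - 1246}{3434 + 4087} = - \frac{1245}{7521} = \left(-1245\right) \frac{1}{7521} = - \frac{415}{2507}$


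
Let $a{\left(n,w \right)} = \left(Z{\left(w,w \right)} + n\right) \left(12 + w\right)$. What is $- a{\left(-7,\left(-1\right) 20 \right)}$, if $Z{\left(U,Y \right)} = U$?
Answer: $-216$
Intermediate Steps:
$a{\left(n,w \right)} = \left(12 + w\right) \left(n + w\right)$ ($a{\left(n,w \right)} = \left(w + n\right) \left(12 + w\right) = \left(n + w\right) \left(12 + w\right) = \left(12 + w\right) \left(n + w\right)$)
$- a{\left(-7,\left(-1\right) 20 \right)} = - (\left(\left(-1\right) 20\right)^{2} + 12 \left(-7\right) + 12 \left(\left(-1\right) 20\right) - 7 \left(\left(-1\right) 20\right)) = - (\left(-20\right)^{2} - 84 + 12 \left(-20\right) - -140) = - (400 - 84 - 240 + 140) = \left(-1\right) 216 = -216$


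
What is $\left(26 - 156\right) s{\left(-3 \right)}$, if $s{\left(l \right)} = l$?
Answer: $390$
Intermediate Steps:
$\left(26 - 156\right) s{\left(-3 \right)} = \left(26 - 156\right) \left(-3\right) = \left(-130\right) \left(-3\right) = 390$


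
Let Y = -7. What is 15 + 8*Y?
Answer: -41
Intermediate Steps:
15 + 8*Y = 15 + 8*(-7) = 15 - 56 = -41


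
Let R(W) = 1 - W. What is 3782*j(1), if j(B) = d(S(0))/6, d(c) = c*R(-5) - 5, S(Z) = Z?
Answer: -9455/3 ≈ -3151.7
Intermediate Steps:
d(c) = -5 + 6*c (d(c) = c*(1 - 1*(-5)) - 5 = c*(1 + 5) - 5 = c*6 - 5 = 6*c - 5 = -5 + 6*c)
j(B) = -⅚ (j(B) = (-5 + 6*0)/6 = (-5 + 0)*(⅙) = -5*⅙ = -⅚)
3782*j(1) = 3782*(-⅚) = -9455/3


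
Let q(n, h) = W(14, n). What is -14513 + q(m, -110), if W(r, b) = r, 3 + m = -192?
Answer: -14499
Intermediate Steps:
m = -195 (m = -3 - 192 = -195)
q(n, h) = 14
-14513 + q(m, -110) = -14513 + 14 = -14499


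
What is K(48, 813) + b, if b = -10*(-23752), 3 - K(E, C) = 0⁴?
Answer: 237523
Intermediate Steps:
K(E, C) = 3 (K(E, C) = 3 - 1*0⁴ = 3 - 1*0 = 3 + 0 = 3)
b = 237520
K(48, 813) + b = 3 + 237520 = 237523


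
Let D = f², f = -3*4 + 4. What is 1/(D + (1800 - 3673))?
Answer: -1/1809 ≈ -0.00055279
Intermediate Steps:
f = -8 (f = -12 + 4 = -8)
D = 64 (D = (-8)² = 64)
1/(D + (1800 - 3673)) = 1/(64 + (1800 - 3673)) = 1/(64 - 1873) = 1/(-1809) = -1/1809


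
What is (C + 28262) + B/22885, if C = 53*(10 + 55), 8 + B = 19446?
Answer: 725634133/22885 ≈ 31708.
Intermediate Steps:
B = 19438 (B = -8 + 19446 = 19438)
C = 3445 (C = 53*65 = 3445)
(C + 28262) + B/22885 = (3445 + 28262) + 19438/22885 = 31707 + 19438*(1/22885) = 31707 + 19438/22885 = 725634133/22885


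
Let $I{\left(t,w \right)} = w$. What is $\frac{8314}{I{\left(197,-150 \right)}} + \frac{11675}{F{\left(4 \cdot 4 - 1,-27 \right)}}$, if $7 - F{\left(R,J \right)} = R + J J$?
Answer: $- \frac{3939334}{55275} \approx -71.268$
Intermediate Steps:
$F{\left(R,J \right)} = 7 - R - J^{2}$ ($F{\left(R,J \right)} = 7 - \left(R + J J\right) = 7 - \left(R + J^{2}\right) = 7 - R - J^{2}$)
$\frac{8314}{I{\left(197,-150 \right)}} + \frac{11675}{F{\left(4 \cdot 4 - 1,-27 \right)}} = \frac{8314}{-150} + \frac{11675}{7 - \left(4 \cdot 4 - 1\right) - \left(-27\right)^{2}} = 8314 \left(- \frac{1}{150}\right) + \frac{11675}{7 - \left(16 - 1\right) - 729} = - \frac{4157}{75} + \frac{11675}{7 - 15 - 729} = - \frac{4157}{75} + \frac{11675}{-737} = - \frac{4157}{75} + 11675 \left(- \frac{1}{737}\right) = - \frac{4157}{75} - \frac{11675}{737} = - \frac{3939334}{55275}$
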